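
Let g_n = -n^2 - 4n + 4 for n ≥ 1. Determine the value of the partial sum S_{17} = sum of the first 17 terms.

-2329

Over n = 1..17: Σn = 153, Σn² = 1785.
Total = (-1)·1785 + (-4)·153 + (4)·17 = -2329.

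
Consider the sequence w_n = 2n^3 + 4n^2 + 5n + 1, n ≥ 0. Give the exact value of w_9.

1828

w_9 = 2·9^3 + 4·9^2 + 5·9 + 1 = 1828.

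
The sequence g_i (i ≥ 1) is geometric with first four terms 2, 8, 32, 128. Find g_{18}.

Common ratio r = 4.
g_i = 2·4^(i-1).
g_{18} = 2·4^17 = 34359738368.

34359738368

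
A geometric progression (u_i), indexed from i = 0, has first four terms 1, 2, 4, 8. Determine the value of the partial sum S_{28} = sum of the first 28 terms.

268435455

Common ratio r = 2.
u_i = 1·2^(i-0).
S = 1·(2^28 - 1)/(2 - 1) = 1·(268435456 - 1)/(1) = 268435455.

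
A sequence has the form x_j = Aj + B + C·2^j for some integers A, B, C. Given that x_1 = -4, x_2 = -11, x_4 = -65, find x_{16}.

-327629

Plug in j = 1, 2, 4: A + B + 2C = -4; 2A + B + 4C = -11; 4A + B + 16C = -65.
Subtracting the first from the second: A + 2C = -7.
Subtracting the second from the third: 2A + 12C = -54.
Solving: C = -5, A = 3, then B = 3.
Hence x_{16} = 3·16 + 3 + (-5)·65536 = -327629.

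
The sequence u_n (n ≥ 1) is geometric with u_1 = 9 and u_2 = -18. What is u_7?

Common ratio r = -2.
u_n = 9·(-2)^(n-1).
u_7 = 9·(-2)^6 = 576.

576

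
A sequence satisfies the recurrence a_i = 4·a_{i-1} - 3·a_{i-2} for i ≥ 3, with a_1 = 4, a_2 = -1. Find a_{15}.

-11957416

Step forward from the initial values:
a_3 = -16; a_4 = -61; a_5 = -196; …; a_{12} = -442861; a_{13} = -1328596; a_{14} = -3985801; a_{15} = -11957416.
(Characteristic roots are 3 and 1.)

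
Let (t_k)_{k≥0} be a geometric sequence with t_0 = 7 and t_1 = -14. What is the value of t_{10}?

Common ratio r = -2.
t_k = 7·(-2)^(k-0).
t_{10} = 7·(-2)^10 = 7168.

7168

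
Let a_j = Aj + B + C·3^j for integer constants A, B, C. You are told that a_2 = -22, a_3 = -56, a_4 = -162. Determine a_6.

The three given values yield: 2A + B + 9C = -22; 3A + B + 27C = -56; 4A + B + 81C = -162.
Subtracting the first from the second: A + 18C = -34.
Subtracting the second from the third: A + 54C = -106.
Solving: C = -2, A = 2, then B = -8.
Therefore a_6 = 12 + (-8) + (-2)·729 = -1454.

-1454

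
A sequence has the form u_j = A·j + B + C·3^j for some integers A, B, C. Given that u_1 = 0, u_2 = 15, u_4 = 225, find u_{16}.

The three given values yield: A + B + 3C = 0; 2A + B + 9C = 15; 4A + B + 81C = 225.
Subtracting the first from the second: A + 6C = 15.
Subtracting the second from the third: 2A + 72C = 210.
Solving: C = 3, A = -3, then B = -6.
Hence u_{16} = -3·16 + (-6) + 3·43046721 = 129140109.

129140109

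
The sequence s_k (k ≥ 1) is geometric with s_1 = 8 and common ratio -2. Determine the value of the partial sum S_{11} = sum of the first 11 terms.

s_k = 8·(-2)^(k-1).
S = 8·((-2)^11 - 1)/(-2 - 1) = 8·(-2048 - 1)/(-3) = 5464.

5464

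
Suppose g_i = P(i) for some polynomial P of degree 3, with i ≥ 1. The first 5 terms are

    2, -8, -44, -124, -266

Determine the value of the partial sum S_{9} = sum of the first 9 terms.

-4794

1st diffs: -10, -36, -80, -142.
2nd diffs: -26, -44, -62.
3rd diffs: -18, -18 (constant).
Newton forward-difference form: g_i = 2 + (-10)·C(i-1,1) + (-26)·C(i-1,2) + (-18)·C(i-1,3).
Continuing: -488, -808, -1244, -1814.
Summing i = 1..9 (9 terms) gives -4794.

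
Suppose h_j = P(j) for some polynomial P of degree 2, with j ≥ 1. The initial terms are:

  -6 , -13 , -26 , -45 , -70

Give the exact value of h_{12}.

1st diffs: -7, -13, -19, -25.
2nd diffs: -6, -6, -6 (constant).
Newton forward-difference form: h_j = -6 + (-7)·C(j-1,1) + (-6)·C(j-1,2).
At j = 12: j-1 = 11, so h_{12} = -6 - 77 - 330 = -413.

-413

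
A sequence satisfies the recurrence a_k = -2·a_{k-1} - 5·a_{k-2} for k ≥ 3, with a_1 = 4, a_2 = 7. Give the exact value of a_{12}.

Iterate the recurrence:
a_3 = -34, a_4 = 33, a_5 = 104, a_6 = -373, a_7 = 226, a_8 = 1413, a_9 = -3956, a_{10} = 847, a_{11} = 18086, a_{12} = -40407.

-40407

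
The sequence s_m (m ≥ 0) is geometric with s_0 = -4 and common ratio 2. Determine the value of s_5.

-128

s_m = (-4)·2^(m-0).
s_5 = (-4)·2^5 = -128.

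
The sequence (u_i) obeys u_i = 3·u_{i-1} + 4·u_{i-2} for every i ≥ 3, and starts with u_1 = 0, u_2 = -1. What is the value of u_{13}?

-3355443

Applying the relation repeatedly:
u_3 = -3; u_4 = -13; u_5 = -51; …; u_{10} = -52429; u_{11} = -209715; u_{12} = -838861; u_{13} = -3355443.
(Characteristic roots are 4 and -1.)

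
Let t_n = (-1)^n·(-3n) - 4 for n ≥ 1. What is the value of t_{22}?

-70

(-1)^22 = 1; -3n at n=22 is -66; so t_{22} = -70.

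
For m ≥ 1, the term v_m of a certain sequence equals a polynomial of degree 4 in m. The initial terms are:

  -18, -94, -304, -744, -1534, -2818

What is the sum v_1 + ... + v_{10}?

1st diffs: -76, -210, -440, -790, -1284.
2nd diffs: -134, -230, -350, -494.
3rd diffs: -96, -120, -144.
4th diffs: -24, -24 (constant).
Newton forward-difference form: v_m = -18 + (-76)·C(m-1,1) + (-134)·C(m-1,2) + (-96)·C(m-1,3) + (-24)·C(m-1,4).
Continuing: -4764, -7564, -11434, -16614.
Summing m = 1..10 (10 terms) gives -45888.

-45888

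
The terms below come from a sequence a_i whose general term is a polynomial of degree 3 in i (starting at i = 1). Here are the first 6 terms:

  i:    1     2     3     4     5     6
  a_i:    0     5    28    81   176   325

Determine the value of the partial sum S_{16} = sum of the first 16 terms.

1st diffs: 5, 23, 53, 95, 149.
2nd diffs: 18, 30, 42, 54.
3rd diffs: 12, 12, 12 (constant).
Newton forward-difference form: a_i = 5·C(i-1,1) + 18·C(i-1,2) + 12·C(i-1,3).
Continuing: …, 540, 833, 1216, 1701, …, a_{16} = 7425.
Summing i = 1..16 (16 terms) gives 32520.

32520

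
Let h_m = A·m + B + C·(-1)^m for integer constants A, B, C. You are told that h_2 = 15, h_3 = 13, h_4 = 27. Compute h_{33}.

At m = 2, 3, 4: 2A + B + C = 15; 3A + B - C = 13; 4A + B + C = 27.
Subtracting the first from the second: A - 2C = -2.
Subtracting the second from the third: A + 2C = 14.
Solving: C = 4, A = 6, then B = -1.
So h_m = 6·m + (-1) + 4·(-1)^m; at m=33 this is 193.

193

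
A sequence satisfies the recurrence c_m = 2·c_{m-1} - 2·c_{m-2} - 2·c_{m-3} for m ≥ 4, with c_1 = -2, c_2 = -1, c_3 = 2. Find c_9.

-208

Applying the relation repeatedly:
c_4 = 10;  c_5 = 18;  c_6 = 12;  c_7 = -32;  c_8 = -124;  c_9 = -208.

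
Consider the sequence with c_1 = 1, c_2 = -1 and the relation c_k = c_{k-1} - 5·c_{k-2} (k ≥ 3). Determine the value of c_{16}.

-75041

Compute successive terms:
c_3 = -6;  c_4 = -1;  c_5 = 29;  …;  c_{13} = -9631;  c_{14} = 30799;  c_{15} = 78954;  c_{16} = -75041.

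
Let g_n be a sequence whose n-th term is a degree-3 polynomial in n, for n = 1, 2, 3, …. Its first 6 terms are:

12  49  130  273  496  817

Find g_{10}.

3441

1st diffs: 37, 81, 143, 223, 321.
2nd diffs: 44, 62, 80, 98.
3rd diffs: 18, 18, 18 (constant).
So g_n = 3n^3 + 4n^2 + 4n + 1.
Evaluating at n = 10 gives g_{10} = 3441.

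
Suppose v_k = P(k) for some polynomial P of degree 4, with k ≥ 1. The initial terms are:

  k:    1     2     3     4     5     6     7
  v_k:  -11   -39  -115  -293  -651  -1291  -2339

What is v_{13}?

1st diffs: -28, -76, -178, -358, -640, -1048.
2nd diffs: -48, -102, -180, -282, -408.
3rd diffs: -54, -78, -102, -126.
4th diffs: -24, -24, -24 (constant).
So v_k = -k^4 + k^3 - 5k^2 - 5k - 1.
Evaluating at k = 13 gives v_{13} = -27275.

-27275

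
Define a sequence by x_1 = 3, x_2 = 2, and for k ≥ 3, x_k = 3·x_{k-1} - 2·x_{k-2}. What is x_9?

Iterate the recurrence:
x_3 = 0;  x_4 = -4;  x_5 = -12;  x_6 = -28;  x_7 = -60;  x_8 = -124;  x_9 = -252.
(Characteristic roots are 2 and 1.)

-252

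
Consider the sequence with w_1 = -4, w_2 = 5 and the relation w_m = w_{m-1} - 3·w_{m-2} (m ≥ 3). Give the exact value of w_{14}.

Applying the relation repeatedly:
w_3 = 17, w_4 = 2, w_5 = -49, …, w_{11} = -733, w_{12} = 1637, w_{13} = 3836, w_{14} = -1075.

-1075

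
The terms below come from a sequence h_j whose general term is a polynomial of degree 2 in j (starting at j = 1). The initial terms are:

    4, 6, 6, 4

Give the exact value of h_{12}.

1st diffs: 2, 0, -2.
2nd diffs: -2, -2 (constant).
Newton forward-difference form: h_j = 4 + 2·C(j-1,1) + (-2)·C(j-1,2).
At j = 12: j-1 = 11, so h_{12} = 4 + 22 - 110 = -84.

-84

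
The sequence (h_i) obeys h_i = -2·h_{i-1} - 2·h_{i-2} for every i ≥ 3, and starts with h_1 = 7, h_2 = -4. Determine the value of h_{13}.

-448

h_3 = -6;  h_4 = 20;  h_5 = -28;  …;  h_{10} = -64;  h_{11} = -96;  h_{12} = 320;  h_{13} = -448.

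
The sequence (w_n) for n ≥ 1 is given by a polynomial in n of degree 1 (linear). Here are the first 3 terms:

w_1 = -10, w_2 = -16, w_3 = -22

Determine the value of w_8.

1st diffs: -6, -6 (constant).
So w_n = -6n - 4.
Evaluating at n = 8 gives w_8 = -52.

-52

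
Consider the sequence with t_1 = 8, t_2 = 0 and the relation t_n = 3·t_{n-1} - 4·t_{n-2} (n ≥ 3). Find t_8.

1440

Step forward from the initial values:
t_3 = -32;  t_4 = -96;  t_5 = -160;  t_6 = -96;  t_7 = 352;  t_8 = 1440.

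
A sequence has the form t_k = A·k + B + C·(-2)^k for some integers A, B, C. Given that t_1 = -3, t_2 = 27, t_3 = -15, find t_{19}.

Write the equations: A + B - 2C = -3; 2A + B + 4C = 27; 3A + B - 8C = -15.
Subtracting the first from the second: A + 6C = 30.
Subtracting the second from the third: A - 12C = -42.
Solving: C = 4, A = 6, then B = -1.
Hence t_{19} = 6·19 + (-1) + 4·(-524288) = -2097039.

-2097039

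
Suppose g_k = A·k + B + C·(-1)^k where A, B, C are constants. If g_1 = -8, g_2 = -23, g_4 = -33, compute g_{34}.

At k = 1, 2, 4: A + B - C = -8; 2A + B + C = -23; 4A + B + C = -33.
Subtracting the first from the second: A + 2C = -15.
Subtracting the second from the third: 2A = -10.
Solving: C = -5, A = -5, then B = -8.
Therefore g_{34} = -170 + (-8) + (-5)·1 = -183.

-183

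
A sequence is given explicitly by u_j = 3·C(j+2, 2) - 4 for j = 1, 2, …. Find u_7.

104

C(9, 2) = 36, so u_7 = 104.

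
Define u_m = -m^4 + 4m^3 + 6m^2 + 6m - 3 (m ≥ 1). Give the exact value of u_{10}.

u_{10} = -1·10^4 + 4·10^3 + 6·10^2 + 6·10 - 3 = -5343.

-5343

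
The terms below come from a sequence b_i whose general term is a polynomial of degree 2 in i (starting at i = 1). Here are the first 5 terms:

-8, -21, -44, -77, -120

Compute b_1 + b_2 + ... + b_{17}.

-8704

1st diffs: -13, -23, -33, -43.
2nd diffs: -10, -10, -10 (constant).
Newton forward-difference form: b_i = -8 + (-13)·C(i-1,1) + (-10)·C(i-1,2).
Continuing: …, -173, -236, -309, -392, …, b_{17} = -1416.
Summing i = 1..17 (17 terms) gives -8704.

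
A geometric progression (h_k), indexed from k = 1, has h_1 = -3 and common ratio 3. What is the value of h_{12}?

h_k = (-3)·3^(k-1).
h_{12} = (-3)·3^11 = -531441.

-531441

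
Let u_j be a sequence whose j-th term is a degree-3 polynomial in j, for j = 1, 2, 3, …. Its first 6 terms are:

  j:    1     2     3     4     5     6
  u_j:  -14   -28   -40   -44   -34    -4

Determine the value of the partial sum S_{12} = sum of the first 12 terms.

2318

1st diffs: -14, -12, -4, 10, 30.
2nd diffs: 2, 8, 14, 20.
3rd diffs: 6, 6, 6 (constant).
Newton forward-difference form: u_j = -14 + (-14)·C(j-1,1) + 2·C(j-1,2) + 6·C(j-1,3).
Continuing: …, 52, 140, 266, 436, …, u_{12} = 932.
Summing j = 1..12 (12 terms) gives 2318.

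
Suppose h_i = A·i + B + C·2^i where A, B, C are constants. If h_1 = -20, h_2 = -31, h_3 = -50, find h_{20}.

At i = 1, 2, 3: A + B + 2C = -20; 2A + B + 4C = -31; 3A + B + 8C = -50.
Subtracting the first from the second: A + 2C = -11.
Subtracting the second from the third: A + 4C = -19.
Solving: C = -4, A = -3, then B = -9.
Therefore h_{20} = -60 + (-9) + (-4)·1048576 = -4194373.

-4194373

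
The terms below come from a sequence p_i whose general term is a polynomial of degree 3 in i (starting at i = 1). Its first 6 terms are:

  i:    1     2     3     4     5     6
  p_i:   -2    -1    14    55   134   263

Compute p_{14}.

4535

1st diffs: 1, 15, 41, 79, 129.
2nd diffs: 14, 26, 38, 50.
3rd diffs: 12, 12, 12 (constant).
Newton forward-difference form: p_i = -2 + 1·C(i-1,1) + 14·C(i-1,2) + 12·C(i-1,3).
At i = 14: i-1 = 13, so p_{14} = -2 + 13 + 1092 + 3432 = 4535.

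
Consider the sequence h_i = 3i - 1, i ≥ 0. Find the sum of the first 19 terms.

494

Over i = 0..18: Σi = 171.
Total = (3)·171 + (-1)·19 = 494.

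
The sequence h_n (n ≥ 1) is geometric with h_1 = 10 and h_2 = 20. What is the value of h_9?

2560

Common ratio r = 2.
h_n = 10·2^(n-1).
h_9 = 10·2^8 = 2560.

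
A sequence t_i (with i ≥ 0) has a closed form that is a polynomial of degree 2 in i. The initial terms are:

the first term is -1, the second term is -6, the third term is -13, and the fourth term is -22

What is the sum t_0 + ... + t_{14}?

1st diffs: -5, -7, -9.
2nd diffs: -2, -2 (constant).
Newton forward-difference form: t_i = -1 + (-5)·C(i,1) + (-2)·C(i,2).
Continuing: …, -33, -46, -61, -78, …, t_{14} = -253.
Summing i = 0..14 (15 terms) gives -1450.

-1450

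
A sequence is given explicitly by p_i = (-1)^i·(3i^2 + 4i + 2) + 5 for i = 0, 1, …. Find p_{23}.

(-1)^23 = -1; 3i^2 + 4i + 2 at i=23 is 1681; so p_{23} = -1676.

-1676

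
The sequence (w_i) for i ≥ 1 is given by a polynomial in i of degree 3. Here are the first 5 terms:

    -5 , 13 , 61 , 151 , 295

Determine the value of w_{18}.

1st diffs: 18, 48, 90, 144.
2nd diffs: 30, 42, 54.
3rd diffs: 12, 12 (constant).
Newton forward-difference form: w_i = -5 + 18·C(i-1,1) + 30·C(i-1,2) + 12·C(i-1,3).
At i = 18: i-1 = 17, so w_{18} = -5 + 306 + 4080 + 8160 = 12541.

12541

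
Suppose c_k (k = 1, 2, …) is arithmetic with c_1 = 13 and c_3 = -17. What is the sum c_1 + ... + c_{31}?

Common difference d = (-17 - 13) / (3 - 1) = -15.
c_k = 13 + (k - 1)·(-15).
c_{31} = -437; S = 31·(13 + (-437))/2 = -6572.

-6572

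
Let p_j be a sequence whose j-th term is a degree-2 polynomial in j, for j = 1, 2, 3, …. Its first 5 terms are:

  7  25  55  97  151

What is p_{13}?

1015

1st diffs: 18, 30, 42, 54.
2nd diffs: 12, 12, 12 (constant).
Newton forward-difference form: p_j = 7 + 18·C(j-1,1) + 12·C(j-1,2).
At j = 13: j-1 = 12, so p_{13} = 7 + 216 + 792 = 1015.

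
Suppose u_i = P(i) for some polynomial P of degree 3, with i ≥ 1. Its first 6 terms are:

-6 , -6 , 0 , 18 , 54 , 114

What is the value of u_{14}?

2178

1st diffs: 0, 6, 18, 36, 60.
2nd diffs: 6, 12, 18, 24.
3rd diffs: 6, 6, 6 (constant).
Newton forward-difference form: u_i = -6 + 6·C(i-1,2) + 6·C(i-1,3).
At i = 14: i-1 = 13, so u_{14} = -6 + 468 + 1716 = 2178.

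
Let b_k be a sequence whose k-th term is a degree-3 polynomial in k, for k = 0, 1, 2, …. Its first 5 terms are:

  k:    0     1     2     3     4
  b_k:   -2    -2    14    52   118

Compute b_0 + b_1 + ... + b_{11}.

1st diffs: 0, 16, 38, 66.
2nd diffs: 16, 22, 28.
3rd diffs: 6, 6 (constant).
So b_k = k^3 + 5k^2 - 6k - 2.
Continuing: …, 218, 358, 544, 782, …, b_{11} = 1868.
Summing k = 0..11 (12 terms) gives 6466.

6466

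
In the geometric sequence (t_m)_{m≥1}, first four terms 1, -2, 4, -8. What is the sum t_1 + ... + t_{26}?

Common ratio r = -2.
t_m = 1·(-2)^(m-1).
S = 1·((-2)^26 - 1)/(-2 - 1) = 1·(67108864 - 1)/(-3) = -22369621.

-22369621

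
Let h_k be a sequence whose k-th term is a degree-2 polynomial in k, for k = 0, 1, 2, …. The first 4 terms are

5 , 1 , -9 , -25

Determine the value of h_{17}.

-879

1st diffs: -4, -10, -16.
2nd diffs: -6, -6 (constant).
So h_k = -3k^2 - k + 5.
Evaluating at k = 17 gives h_{17} = -879.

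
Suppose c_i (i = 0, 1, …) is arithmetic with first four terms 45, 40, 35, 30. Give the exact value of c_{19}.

-50

Common difference d = -5.
c_i = 45 + (i - 0)·(-5).
c_{19} = 45 + 19·(-5) = -50.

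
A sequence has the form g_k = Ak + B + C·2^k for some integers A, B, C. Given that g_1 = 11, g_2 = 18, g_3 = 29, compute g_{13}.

The three given values yield: A + B + 2C = 11; 2A + B + 4C = 18; 3A + B + 8C = 29.
Subtracting the first from the second: A + 2C = 7.
Subtracting the second from the third: A + 4C = 11.
Solving: C = 2, A = 3, then B = 4.
Therefore g_{13} = 39 + 4 + 2·8192 = 16427.

16427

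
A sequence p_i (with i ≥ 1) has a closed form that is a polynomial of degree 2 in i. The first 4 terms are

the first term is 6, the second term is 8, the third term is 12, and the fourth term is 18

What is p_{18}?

1st diffs: 2, 4, 6.
2nd diffs: 2, 2 (constant).
Newton forward-difference form: p_i = 6 + 2·C(i-1,1) + 2·C(i-1,2).
At i = 18: i-1 = 17, so p_{18} = 6 + 34 + 272 = 312.

312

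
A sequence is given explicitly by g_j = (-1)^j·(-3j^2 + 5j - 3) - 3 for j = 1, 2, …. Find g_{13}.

(-1)^13 = -1; -3j^2 + 5j - 3 at j=13 is -445; so g_{13} = 442.

442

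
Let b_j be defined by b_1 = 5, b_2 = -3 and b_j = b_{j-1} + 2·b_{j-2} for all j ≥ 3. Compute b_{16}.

Compute successive terms:
b_3 = 7;  b_4 = 1;  b_5 = 15;  …;  b_{13} = 2735;  b_{14} = 5457;  b_{15} = 10927;  b_{16} = 21841.
(Characteristic roots are 2 and -1.)

21841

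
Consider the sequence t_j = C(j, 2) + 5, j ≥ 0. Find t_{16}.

125

C(16, 2) = 120, so t_{16} = 125.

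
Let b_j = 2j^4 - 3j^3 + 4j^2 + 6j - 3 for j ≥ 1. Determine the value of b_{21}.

b_{21} = 2·21^4 - 3·21^3 + 4·21^2 + 6·21 - 3 = 363066.

363066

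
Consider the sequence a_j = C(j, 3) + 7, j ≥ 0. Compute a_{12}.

C(12, 3) = 220, so a_{12} = 227.

227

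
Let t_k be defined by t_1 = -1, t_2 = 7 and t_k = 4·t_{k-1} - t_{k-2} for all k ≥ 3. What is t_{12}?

4104349

t_3 = 29;  t_4 = 109;  t_5 = 407;  t_6 = 1519;  t_7 = 5669;  t_8 = 21157;  t_9 = 78959;  t_{10} = 294679;  t_{11} = 1099757;  t_{12} = 4104349.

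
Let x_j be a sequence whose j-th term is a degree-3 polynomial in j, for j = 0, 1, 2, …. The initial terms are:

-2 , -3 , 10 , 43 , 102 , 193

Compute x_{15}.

4183

1st diffs: -1, 13, 33, 59, 91.
2nd diffs: 14, 20, 26, 32.
3rd diffs: 6, 6, 6 (constant).
So x_j = j^3 + 4j^2 - 6j - 2.
Evaluating at j = 15 gives x_{15} = 4183.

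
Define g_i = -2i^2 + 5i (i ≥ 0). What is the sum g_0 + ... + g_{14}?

-1505

Over i = 0..14: Σi = 105, Σi² = 1015.
Total = (-2)·1015 + (5)·105 = -1505.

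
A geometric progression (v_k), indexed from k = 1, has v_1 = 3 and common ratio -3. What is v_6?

-729

v_k = 3·(-3)^(k-1).
v_6 = 3·(-3)^5 = -729.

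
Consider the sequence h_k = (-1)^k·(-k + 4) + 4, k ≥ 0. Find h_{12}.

-4

(-1)^12 = 1; -k + 4 at k=12 is -8; so h_{12} = -4.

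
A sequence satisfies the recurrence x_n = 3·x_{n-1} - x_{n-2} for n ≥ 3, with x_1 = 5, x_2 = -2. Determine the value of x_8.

-1474

Compute successive terms:
x_3 = -11; x_4 = -31; x_5 = -82; x_6 = -215; x_7 = -563; x_8 = -1474.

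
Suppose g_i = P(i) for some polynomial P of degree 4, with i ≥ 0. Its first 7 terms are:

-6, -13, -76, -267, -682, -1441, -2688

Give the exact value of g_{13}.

-42217

1st diffs: -7, -63, -191, -415, -759, -1247.
2nd diffs: -56, -128, -224, -344, -488.
3rd diffs: -72, -96, -120, -144.
4th diffs: -24, -24, -24 (constant).
So g_i = -i^4 - 6i^3 - 3i^2 + 3i - 6.
Evaluating at i = 13 gives g_{13} = -42217.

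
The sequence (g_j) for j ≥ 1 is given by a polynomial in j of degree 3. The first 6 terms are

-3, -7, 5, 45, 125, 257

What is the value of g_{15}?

1st diffs: -4, 12, 40, 80, 132.
2nd diffs: 16, 28, 40, 52.
3rd diffs: 12, 12, 12 (constant).
Newton forward-difference form: g_j = -3 + (-4)·C(j-1,1) + 16·C(j-1,2) + 12·C(j-1,3).
At j = 15: j-1 = 14, so g_{15} = -3 - 56 + 1456 + 4368 = 5765.

5765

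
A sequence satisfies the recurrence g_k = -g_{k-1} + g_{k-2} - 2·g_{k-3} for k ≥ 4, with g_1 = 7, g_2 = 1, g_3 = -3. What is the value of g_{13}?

1762

Step forward from the initial values:
g_4 = -10, g_5 = 5, g_6 = -9, g_7 = 34, g_8 = -53, g_9 = 105, g_{10} = -226, g_{11} = 437, g_{12} = -873, g_{13} = 1762.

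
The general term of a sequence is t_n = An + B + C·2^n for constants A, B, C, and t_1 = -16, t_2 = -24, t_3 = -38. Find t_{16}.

The three given values yield: A + B + 2C = -16; 2A + B + 4C = -24; 3A + B + 8C = -38.
Subtracting the first from the second: A + 2C = -8.
Subtracting the second from the third: A + 4C = -14.
Solving: C = -3, A = -2, then B = -8.
Therefore t_{16} = -32 + (-8) + (-3)·65536 = -196648.

-196648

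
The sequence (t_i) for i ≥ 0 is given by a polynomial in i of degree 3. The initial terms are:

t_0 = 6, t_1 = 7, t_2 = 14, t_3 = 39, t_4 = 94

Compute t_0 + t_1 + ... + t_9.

1st diffs: 1, 7, 25, 55.
2nd diffs: 6, 18, 30.
3rd diffs: 12, 12 (constant).
Newton forward-difference form: t_i = 6 + 1·C(i,1) + 6·C(i,2) + 12·C(i,3).
Continuing: …, 191, 342, 559, 854, …, t_9 = 1239.
Summing i = 0..9 (10 terms) gives 3345.

3345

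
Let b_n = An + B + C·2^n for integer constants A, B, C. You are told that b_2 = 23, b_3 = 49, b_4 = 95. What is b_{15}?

163921

Write the equations: 2A + B + 4C = 23; 3A + B + 8C = 49; 4A + B + 16C = 95.
Subtracting the first from the second: A + 4C = 26.
Subtracting the second from the third: A + 8C = 46.
Solving: C = 5, A = 6, then B = -9.
Hence b_{15} = 6·15 + (-9) + 5·32768 = 163921.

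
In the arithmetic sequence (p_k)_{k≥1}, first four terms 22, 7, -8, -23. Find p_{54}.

-773

Common difference d = -15.
p_k = 22 + (k - 1)·(-15).
p_{54} = 22 + 53·(-15) = -773.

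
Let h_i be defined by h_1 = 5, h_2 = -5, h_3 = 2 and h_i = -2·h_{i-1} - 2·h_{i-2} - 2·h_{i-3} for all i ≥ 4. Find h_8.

h_4 = -4;  h_5 = 14;  h_6 = -24;  h_7 = 28;  h_8 = -36.

-36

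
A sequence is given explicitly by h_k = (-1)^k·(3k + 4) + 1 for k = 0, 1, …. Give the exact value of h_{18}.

59

(-1)^18 = 1; 3k + 4 at k=18 is 58; so h_{18} = 59.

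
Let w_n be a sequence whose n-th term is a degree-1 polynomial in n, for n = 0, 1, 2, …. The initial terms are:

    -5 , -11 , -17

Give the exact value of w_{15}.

-95

1st diffs: -6, -6 (constant).
So w_n = -6n - 5.
Evaluating at n = 15 gives w_{15} = -95.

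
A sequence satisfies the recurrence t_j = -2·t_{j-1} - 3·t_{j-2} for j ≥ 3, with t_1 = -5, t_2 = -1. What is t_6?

Iterate the recurrence:
t_3 = 17; t_4 = -31; t_5 = 11; t_6 = 71.

71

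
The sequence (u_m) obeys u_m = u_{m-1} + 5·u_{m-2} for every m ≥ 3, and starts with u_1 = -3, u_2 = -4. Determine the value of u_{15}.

-3568459

Iterate the recurrence:
u_3 = -19; u_4 = -39; u_5 = -134; …; u_{12} = -163349; u_{13} = -458619; u_{14} = -1275364; u_{15} = -3568459.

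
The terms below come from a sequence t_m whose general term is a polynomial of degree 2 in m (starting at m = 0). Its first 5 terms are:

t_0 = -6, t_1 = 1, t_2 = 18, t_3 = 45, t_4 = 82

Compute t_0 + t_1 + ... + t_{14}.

5195

1st diffs: 7, 17, 27, 37.
2nd diffs: 10, 10, 10 (constant).
Newton forward-difference form: t_m = -6 + 7·C(m,1) + 10·C(m,2).
Continuing: …, 129, 186, 253, 330, …, t_{14} = 1002.
Summing m = 0..14 (15 terms) gives 5195.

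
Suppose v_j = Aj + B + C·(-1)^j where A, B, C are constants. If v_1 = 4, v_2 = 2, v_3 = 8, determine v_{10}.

Write the equations: A + B - C = 4; 2A + B + C = 2; 3A + B - C = 8.
Subtracting the first from the second: A + 2C = -2.
Subtracting the second from the third: A - 2C = 6.
Solving: C = -2, A = 2, then B = 0.
So v_j = 2·j + 0 + (-2)·(-1)^j; at j=10 this is 18.

18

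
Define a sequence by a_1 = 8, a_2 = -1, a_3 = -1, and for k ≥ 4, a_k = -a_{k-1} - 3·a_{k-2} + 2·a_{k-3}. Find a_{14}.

Applying the relation repeatedly:
a_4 = 20, a_5 = -19, a_6 = -43, …, a_{11} = 389, a_{12} = -3955, a_{13} = 4556, a_{14} = 8087.

8087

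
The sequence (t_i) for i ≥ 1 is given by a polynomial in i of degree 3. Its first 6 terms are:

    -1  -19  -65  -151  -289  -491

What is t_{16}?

-8671

1st diffs: -18, -46, -86, -138, -202.
2nd diffs: -28, -40, -52, -64.
3rd diffs: -12, -12, -12 (constant).
Newton forward-difference form: t_i = -1 + (-18)·C(i-1,1) + (-28)·C(i-1,2) + (-12)·C(i-1,3).
At i = 16: i-1 = 15, so t_{16} = -1 - 270 - 2940 - 5460 = -8671.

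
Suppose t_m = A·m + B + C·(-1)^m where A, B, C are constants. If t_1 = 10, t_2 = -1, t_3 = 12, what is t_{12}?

At m = 1, 2, 3: A + B - C = 10; 2A + B + C = -1; 3A + B - C = 12.
Subtracting the first from the second: A + 2C = -11.
Subtracting the second from the third: A - 2C = 13.
Solving: C = -6, A = 1, then B = 3.
Hence t_{12} = 1·12 + 3 + (-6)·1 = 9.

9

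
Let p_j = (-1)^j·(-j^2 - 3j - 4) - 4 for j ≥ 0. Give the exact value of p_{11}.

(-1)^11 = -1; -j^2 - 3j - 4 at j=11 is -158; so p_{11} = 154.

154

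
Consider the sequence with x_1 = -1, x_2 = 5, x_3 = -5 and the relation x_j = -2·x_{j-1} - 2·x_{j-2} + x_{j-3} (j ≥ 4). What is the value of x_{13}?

Compute successive terms:
x_4 = -1;  x_5 = 17;  x_6 = -37;  x_7 = 39;  x_8 = 13;  x_9 = -141;  x_{10} = 295;  x_{11} = -295;  x_{12} = -141;  x_{13} = 1167.

1167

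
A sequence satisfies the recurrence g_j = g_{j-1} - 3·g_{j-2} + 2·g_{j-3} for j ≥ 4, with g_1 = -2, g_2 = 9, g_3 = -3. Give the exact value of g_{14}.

3569

Compute successive terms:
g_4 = -34; g_5 = -7; g_6 = 89; …; g_{11} = 697; g_{12} = -1519; g_{13} = -2382; g_{14} = 3569.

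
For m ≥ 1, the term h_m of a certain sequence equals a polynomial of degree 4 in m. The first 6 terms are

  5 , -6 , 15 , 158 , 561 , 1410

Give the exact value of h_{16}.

1st diffs: -11, 21, 143, 403, 849.
2nd diffs: 32, 122, 260, 446.
3rd diffs: 90, 138, 186.
4th diffs: 48, 48 (constant).
Newton forward-difference form: h_m = 5 + (-11)·C(m-1,1) + 32·C(m-1,2) + 90·C(m-1,3) + 48·C(m-1,4).
At m = 16: m-1 = 15, so h_{16} = 5 - 165 + 3360 + 40950 + 65520 = 109670.

109670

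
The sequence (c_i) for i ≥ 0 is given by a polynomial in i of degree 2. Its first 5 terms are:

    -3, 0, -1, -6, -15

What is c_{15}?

1st diffs: 3, -1, -5, -9.
2nd diffs: -4, -4, -4 (constant).
So c_i = -2i^2 + 5i - 3.
Evaluating at i = 15 gives c_{15} = -378.

-378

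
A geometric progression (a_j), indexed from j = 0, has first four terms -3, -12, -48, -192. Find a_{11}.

-12582912

Common ratio r = 4.
a_j = (-3)·4^(j-0).
a_{11} = (-3)·4^11 = -12582912.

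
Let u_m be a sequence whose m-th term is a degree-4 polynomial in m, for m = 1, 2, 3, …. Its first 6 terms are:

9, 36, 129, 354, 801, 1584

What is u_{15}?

1st diffs: 27, 93, 225, 447, 783.
2nd diffs: 66, 132, 222, 336.
3rd diffs: 66, 90, 114.
4th diffs: 24, 24 (constant).
Newton forward-difference form: u_m = 9 + 27·C(m-1,1) + 66·C(m-1,2) + 66·C(m-1,3) + 24·C(m-1,4).
At m = 15: m-1 = 14, so u_{15} = 9 + 378 + 6006 + 24024 + 24024 = 54441.

54441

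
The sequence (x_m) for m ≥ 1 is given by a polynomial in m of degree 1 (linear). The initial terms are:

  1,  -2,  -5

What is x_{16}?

1st diffs: -3, -3 (constant).
So x_m = -3m + 4.
Evaluating at m = 16 gives x_{16} = -44.

-44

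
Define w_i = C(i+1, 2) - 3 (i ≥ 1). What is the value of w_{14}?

102

C(15, 2) = 105, so w_{14} = 102.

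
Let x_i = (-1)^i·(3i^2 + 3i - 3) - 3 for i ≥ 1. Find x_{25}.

(-1)^25 = -1; 3i^2 + 3i - 3 at i=25 is 1947; so x_{25} = -1950.

-1950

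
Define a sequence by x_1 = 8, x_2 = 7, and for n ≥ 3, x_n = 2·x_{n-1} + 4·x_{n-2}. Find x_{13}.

4980736

Compute successive terms:
x_3 = 46, x_4 = 120, x_5 = 424, …, x_{10} = 146944, x_{11} = 475648, x_{12} = 1539072, x_{13} = 4980736.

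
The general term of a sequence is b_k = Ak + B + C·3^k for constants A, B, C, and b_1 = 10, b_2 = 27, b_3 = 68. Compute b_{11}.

354348

Write the equations: A + B + 3C = 10; 2A + B + 9C = 27; 3A + B + 27C = 68.
Subtracting the first from the second: A + 6C = 17.
Subtracting the second from the third: A + 18C = 41.
Solving: C = 2, A = 5, then B = -1.
So b_k = 5·k + (-1) + 2·3^k; at k=11 this is 354348.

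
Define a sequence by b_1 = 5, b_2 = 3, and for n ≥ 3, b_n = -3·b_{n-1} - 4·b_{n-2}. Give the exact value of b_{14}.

Iterate the recurrence:
b_3 = -29  b_4 = 75  b_5 = -109  …  b_{11} = -3581  b_{12} = 17163  b_{13} = -37165  b_{14} = 42843.

42843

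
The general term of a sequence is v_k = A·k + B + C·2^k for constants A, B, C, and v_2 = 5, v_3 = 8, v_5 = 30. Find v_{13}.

8182

Write the equations: 2A + B + 4C = 5; 3A + B + 8C = 8; 5A + B + 32C = 30.
Subtracting the first from the second: A + 4C = 3.
Subtracting the second from the third: 2A + 24C = 22.
Solving: C = 1, A = -1, then B = 3.
Therefore v_{13} = -13 + 3 + 1·8192 = 8182.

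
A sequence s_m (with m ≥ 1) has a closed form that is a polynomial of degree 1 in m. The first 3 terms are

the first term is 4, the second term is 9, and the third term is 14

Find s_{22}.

1st diffs: 5, 5 (constant).
So s_m = 5m - 1.
Evaluating at m = 22 gives s_{22} = 109.

109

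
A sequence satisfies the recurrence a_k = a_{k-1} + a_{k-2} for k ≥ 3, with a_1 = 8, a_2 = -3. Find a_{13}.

280

Compute successive terms:
a_3 = 5; a_4 = 2; a_5 = 7; …; a_{10} = 66; a_{11} = 107; a_{12} = 173; a_{13} = 280.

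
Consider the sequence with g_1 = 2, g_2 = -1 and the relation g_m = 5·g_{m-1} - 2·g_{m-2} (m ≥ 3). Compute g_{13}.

-36946037

Compute successive terms:
g_3 = -9; g_4 = -43; g_5 = -197; …; g_{10} = -389251; g_{11} = -1775589; g_{12} = -8099443; g_{13} = -36946037.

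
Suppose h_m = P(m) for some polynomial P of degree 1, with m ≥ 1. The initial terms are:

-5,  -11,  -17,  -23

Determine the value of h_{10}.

-59

1st diffs: -6, -6, -6 (constant).
So h_m = -6m + 1.
Evaluating at m = 10 gives h_{10} = -59.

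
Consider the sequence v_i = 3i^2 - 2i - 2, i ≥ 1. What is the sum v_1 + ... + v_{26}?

17849

Over i = 1..26: Σi = 351, Σi² = 6201.
Total = (3)·6201 + (-2)·351 + (-2)·26 = 17849.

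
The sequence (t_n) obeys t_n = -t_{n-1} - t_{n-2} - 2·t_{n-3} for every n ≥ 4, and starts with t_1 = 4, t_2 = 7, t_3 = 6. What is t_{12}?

Applying the relation repeatedly:
t_4 = -21; t_5 = 1; t_6 = 8; t_7 = 33; t_8 = -43; t_9 = -6; t_{10} = -17; t_{11} = 109; t_{12} = -80.

-80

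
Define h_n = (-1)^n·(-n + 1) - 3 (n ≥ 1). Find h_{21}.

17

(-1)^21 = -1; -n + 1 at n=21 is -20; so h_{21} = 17.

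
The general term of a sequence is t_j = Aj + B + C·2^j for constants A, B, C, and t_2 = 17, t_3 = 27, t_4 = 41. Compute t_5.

63

Write the equations: 2A + B + 4C = 17; 3A + B + 8C = 27; 4A + B + 16C = 41.
Subtracting the first from the second: A + 4C = 10.
Subtracting the second from the third: A + 8C = 14.
Solving: C = 1, A = 6, then B = 1.
So t_j = 6·j + 1 + 1·2^j; at j=5 this is 63.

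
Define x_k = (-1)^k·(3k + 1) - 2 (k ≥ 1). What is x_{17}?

(-1)^17 = -1; 3k + 1 at k=17 is 52; so x_{17} = -54.

-54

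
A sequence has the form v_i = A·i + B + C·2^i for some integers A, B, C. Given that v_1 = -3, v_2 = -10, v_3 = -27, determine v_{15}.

The three given values yield: A + B + 2C = -3; 2A + B + 4C = -10; 3A + B + 8C = -27.
Subtracting the first from the second: A + 2C = -7.
Subtracting the second from the third: A + 4C = -17.
Solving: C = -5, A = 3, then B = 4.
So v_i = 3·i + 4 + (-5)·2^i; at i=15 this is -163791.

-163791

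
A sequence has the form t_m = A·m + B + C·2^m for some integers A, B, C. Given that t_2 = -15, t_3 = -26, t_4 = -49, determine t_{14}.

-49143

The three given values yield: 2A + B + 4C = -15; 3A + B + 8C = -26; 4A + B + 16C = -49.
Subtracting the first from the second: A + 4C = -11.
Subtracting the second from the third: A + 8C = -23.
Solving: C = -3, A = 1, then B = -5.
So t_m = 1·m + (-5) + (-3)·2^m; at m=14 this is -49143.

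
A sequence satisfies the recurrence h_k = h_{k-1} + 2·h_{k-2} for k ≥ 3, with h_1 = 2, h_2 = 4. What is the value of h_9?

Applying the relation repeatedly:
h_3 = 8; h_4 = 16; h_5 = 32; h_6 = 64; h_7 = 128; h_8 = 256; h_9 = 512.
(Characteristic roots are 2 and -1.)

512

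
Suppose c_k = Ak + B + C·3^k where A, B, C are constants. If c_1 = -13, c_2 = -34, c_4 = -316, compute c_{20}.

The three given values yield: A + B + 3C = -13; 2A + B + 9C = -34; 4A + B + 81C = -316.
Subtracting the first from the second: A + 6C = -21.
Subtracting the second from the third: 2A + 72C = -282.
Solving: C = -4, A = 3, then B = -4.
Therefore c_{20} = 60 + (-4) + (-4)·3486784401 = -13947137548.

-13947137548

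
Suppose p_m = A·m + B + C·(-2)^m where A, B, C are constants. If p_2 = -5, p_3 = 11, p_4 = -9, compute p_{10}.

At m = 2, 3, 4: 2A + B + 4C = -5; 3A + B - 8C = 11; 4A + B + 16C = -9.
Subtracting the first from the second: A - 12C = 16.
Subtracting the second from the third: A + 24C = -20.
Solving: C = -1, A = 4, then B = -9.
Therefore p_{10} = 40 + (-9) + (-1)·1024 = -993.

-993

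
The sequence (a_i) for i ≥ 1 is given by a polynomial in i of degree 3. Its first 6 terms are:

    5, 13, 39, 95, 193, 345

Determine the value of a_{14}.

4945

1st diffs: 8, 26, 56, 98, 152.
2nd diffs: 18, 30, 42, 54.
3rd diffs: 12, 12, 12 (constant).
So a_i = 2i^3 - 3i^2 + 3i + 3.
Evaluating at i = 14 gives a_{14} = 4945.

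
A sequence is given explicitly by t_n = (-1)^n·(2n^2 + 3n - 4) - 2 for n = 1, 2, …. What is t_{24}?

1218

(-1)^24 = 1; 2n^2 + 3n - 4 at n=24 is 1220; so t_{24} = 1218.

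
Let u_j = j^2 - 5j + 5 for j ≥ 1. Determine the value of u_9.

41

u_9 = 1·9^2 - 5·9 + 5 = 41.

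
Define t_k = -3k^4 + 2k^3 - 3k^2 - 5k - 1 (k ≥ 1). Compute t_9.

t_9 = -3·9^4 + 2·9^3 - 3·9^2 - 5·9 - 1 = -18514.

-18514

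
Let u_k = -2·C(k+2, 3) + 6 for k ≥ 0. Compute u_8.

-234

C(10, 3) = 120, so u_8 = -234.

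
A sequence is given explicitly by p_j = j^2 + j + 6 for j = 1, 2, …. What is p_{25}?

p_{25} = 1·25^2 + 1·25 + 6 = 656.

656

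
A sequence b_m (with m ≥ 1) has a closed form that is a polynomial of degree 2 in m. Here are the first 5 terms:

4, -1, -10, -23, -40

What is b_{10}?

1st diffs: -5, -9, -13, -17.
2nd diffs: -4, -4, -4 (constant).
Newton forward-difference form: b_m = 4 + (-5)·C(m-1,1) + (-4)·C(m-1,2).
At m = 10: m-1 = 9, so b_{10} = 4 - 45 - 144 = -185.

-185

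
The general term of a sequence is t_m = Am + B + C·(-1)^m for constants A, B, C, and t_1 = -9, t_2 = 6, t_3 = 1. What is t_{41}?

The three given values yield: A + B - C = -9; 2A + B + C = 6; 3A + B - C = 1.
Subtracting the first from the second: A + 2C = 15.
Subtracting the second from the third: A - 2C = -5.
Solving: C = 5, A = 5, then B = -9.
Hence t_{41} = 5·41 + (-9) + 5·(-1) = 191.

191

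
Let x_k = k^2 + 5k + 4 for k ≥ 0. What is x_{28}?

x_{28} = 1·28^2 + 5·28 + 4 = 928.

928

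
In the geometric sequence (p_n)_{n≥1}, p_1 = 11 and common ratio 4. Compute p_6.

p_n = 11·4^(n-1).
p_6 = 11·4^5 = 11264.

11264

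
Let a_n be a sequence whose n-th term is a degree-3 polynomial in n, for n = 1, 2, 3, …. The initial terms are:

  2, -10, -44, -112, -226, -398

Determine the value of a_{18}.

1st diffs: -12, -34, -68, -114, -172.
2nd diffs: -22, -34, -46, -58.
3rd diffs: -12, -12, -12 (constant).
Newton forward-difference form: a_n = 2 + (-12)·C(n-1,1) + (-22)·C(n-1,2) + (-12)·C(n-1,3).
At n = 18: n-1 = 17, so a_{18} = 2 - 204 - 2992 - 8160 = -11354.

-11354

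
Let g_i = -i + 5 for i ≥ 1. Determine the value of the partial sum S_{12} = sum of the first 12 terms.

-18

Over i = 1..12: Σi = 78.
Total = (-1)·78 + (5)·12 = -18.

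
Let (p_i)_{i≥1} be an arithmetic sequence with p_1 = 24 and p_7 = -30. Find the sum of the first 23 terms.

Common difference d = (-30 - 24) / (7 - 1) = -9.
p_i = 24 + (i - 1)·(-9).
p_{23} = -174; S = 23·(24 + (-174))/2 = -1725.

-1725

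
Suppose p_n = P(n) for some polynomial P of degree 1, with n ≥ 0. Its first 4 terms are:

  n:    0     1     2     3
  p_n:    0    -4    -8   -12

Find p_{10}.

-40

1st diffs: -4, -4, -4 (constant).
So p_n = -4n.
Evaluating at n = 10 gives p_{10} = -40.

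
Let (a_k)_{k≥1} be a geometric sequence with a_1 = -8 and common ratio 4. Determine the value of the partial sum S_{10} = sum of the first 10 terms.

-2796200

a_k = (-8)·4^(k-1).
S = (-8)·(4^10 - 1)/(4 - 1) = (-8)·(1048576 - 1)/(3) = -2796200.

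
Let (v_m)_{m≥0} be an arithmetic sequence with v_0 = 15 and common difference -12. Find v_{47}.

-549

v_m = 15 + (m - 0)·(-12).
v_{47} = 15 + 47·(-12) = -549.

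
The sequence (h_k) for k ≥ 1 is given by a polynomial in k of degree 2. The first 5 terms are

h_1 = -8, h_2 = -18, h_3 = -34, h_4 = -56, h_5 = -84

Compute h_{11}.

-378

1st diffs: -10, -16, -22, -28.
2nd diffs: -6, -6, -6 (constant).
Newton forward-difference form: h_k = -8 + (-10)·C(k-1,1) + (-6)·C(k-1,2).
At k = 11: k-1 = 10, so h_{11} = -8 - 100 - 270 = -378.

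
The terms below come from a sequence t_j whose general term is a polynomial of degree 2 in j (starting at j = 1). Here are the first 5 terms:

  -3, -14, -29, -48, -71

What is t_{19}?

1st diffs: -11, -15, -19, -23.
2nd diffs: -4, -4, -4 (constant).
Newton forward-difference form: t_j = -3 + (-11)·C(j-1,1) + (-4)·C(j-1,2).
At j = 19: j-1 = 18, so t_{19} = -3 - 198 - 612 = -813.

-813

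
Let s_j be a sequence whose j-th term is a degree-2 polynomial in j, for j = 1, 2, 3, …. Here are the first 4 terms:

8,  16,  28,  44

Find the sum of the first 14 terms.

2296

1st diffs: 8, 12, 16.
2nd diffs: 4, 4 (constant).
Newton forward-difference form: s_j = 8 + 8·C(j-1,1) + 4·C(j-1,2).
Continuing: …, 64, 88, 116, 148, …, s_{14} = 424.
Summing j = 1..14 (14 terms) gives 2296.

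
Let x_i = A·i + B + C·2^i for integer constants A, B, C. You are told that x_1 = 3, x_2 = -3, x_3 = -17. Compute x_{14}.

-65499

Write the equations: A + B + 2C = 3; 2A + B + 4C = -3; 3A + B + 8C = -17.
Subtracting the first from the second: A + 2C = -6.
Subtracting the second from the third: A + 4C = -14.
Solving: C = -4, A = 2, then B = 9.
Therefore x_{14} = 28 + 9 + (-4)·16384 = -65499.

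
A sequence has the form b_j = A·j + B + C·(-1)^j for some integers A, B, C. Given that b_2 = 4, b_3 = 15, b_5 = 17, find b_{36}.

38

The three given values yield: 2A + B + C = 4; 3A + B - C = 15; 5A + B - C = 17.
Subtracting the first from the second: A - 2C = 11.
Subtracting the second from the third: 2A = 2.
Solving: C = -5, A = 1, then B = 7.
Hence b_{36} = 1·36 + 7 + (-5)·1 = 38.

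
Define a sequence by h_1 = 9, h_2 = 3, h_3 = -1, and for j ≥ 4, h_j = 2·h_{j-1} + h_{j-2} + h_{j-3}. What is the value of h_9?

Compute successive terms:
h_4 = 10; h_5 = 22; h_6 = 53; h_7 = 138; h_8 = 351; h_9 = 893.

893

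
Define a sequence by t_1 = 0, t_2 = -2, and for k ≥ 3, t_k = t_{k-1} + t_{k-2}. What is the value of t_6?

t_3 = -2, t_4 = -4, t_5 = -6, t_6 = -10.

-10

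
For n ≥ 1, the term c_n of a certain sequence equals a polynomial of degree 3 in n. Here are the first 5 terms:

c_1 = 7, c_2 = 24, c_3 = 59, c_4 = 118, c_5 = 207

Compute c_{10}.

1312

1st diffs: 17, 35, 59, 89.
2nd diffs: 18, 24, 30.
3rd diffs: 6, 6 (constant).
Newton forward-difference form: c_n = 7 + 17·C(n-1,1) + 18·C(n-1,2) + 6·C(n-1,3).
At n = 10: n-1 = 9, so c_{10} = 7 + 153 + 648 + 504 = 1312.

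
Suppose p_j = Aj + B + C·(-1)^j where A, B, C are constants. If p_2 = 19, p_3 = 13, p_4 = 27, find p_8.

43

Plug in j = 2, 3, 4: 2A + B + C = 19; 3A + B - C = 13; 4A + B + C = 27.
Subtracting the first from the second: A - 2C = -6.
Subtracting the second from the third: A + 2C = 14.
Solving: C = 5, A = 4, then B = 6.
Hence p_8 = 4·8 + 6 + 5·1 = 43.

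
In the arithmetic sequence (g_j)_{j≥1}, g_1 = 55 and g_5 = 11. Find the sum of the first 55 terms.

Common difference d = (11 - 55) / (5 - 1) = -11.
g_j = 55 + (j - 1)·(-11).
g_{55} = -539; S = 55·(55 + (-539))/2 = -13310.

-13310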